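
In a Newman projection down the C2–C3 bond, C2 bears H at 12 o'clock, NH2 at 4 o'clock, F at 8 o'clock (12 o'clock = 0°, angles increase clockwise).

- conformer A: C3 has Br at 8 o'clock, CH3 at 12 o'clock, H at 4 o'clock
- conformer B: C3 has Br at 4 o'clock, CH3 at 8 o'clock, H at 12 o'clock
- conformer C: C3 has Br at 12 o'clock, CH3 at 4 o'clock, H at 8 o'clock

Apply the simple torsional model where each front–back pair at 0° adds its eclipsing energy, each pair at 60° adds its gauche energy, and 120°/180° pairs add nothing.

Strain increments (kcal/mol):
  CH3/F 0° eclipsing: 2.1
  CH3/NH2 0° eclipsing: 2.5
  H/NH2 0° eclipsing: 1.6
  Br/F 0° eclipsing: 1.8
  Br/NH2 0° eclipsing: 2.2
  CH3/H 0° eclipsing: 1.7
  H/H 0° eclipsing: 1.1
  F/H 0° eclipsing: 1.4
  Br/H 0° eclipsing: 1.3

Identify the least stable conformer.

B

A (eclipsed): H(0°)/CH3(0°) eclipsed 1.7; NH2(120°)/H(120°) eclipsed 1.6; F(240°)/Br(240°) eclipsed 1.8 → 5.1 kcal/mol.
B (eclipsed): H(0°)/H(0°) eclipsed 1.1; NH2(120°)/Br(120°) eclipsed 2.2; F(240°)/CH3(240°) eclipsed 2.1 → 5.4 kcal/mol.
C (eclipsed): H(0°)/Br(0°) eclipsed 1.3; NH2(120°)/CH3(120°) eclipsed 2.5; F(240°)/H(240°) eclipsed 1.4 → 5.2 kcal/mol.
B has the highest total (5.4 kcal/mol).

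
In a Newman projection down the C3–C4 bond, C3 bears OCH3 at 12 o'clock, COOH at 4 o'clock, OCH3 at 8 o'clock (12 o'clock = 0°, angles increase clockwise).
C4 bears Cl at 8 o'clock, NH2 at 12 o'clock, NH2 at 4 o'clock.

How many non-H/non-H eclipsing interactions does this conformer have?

3

Non-H eclipsing pairs: OCH3(0°)/NH2(0°); COOH(120°)/NH2(120°); OCH3(240°)/Cl(240°) — 3 interactions.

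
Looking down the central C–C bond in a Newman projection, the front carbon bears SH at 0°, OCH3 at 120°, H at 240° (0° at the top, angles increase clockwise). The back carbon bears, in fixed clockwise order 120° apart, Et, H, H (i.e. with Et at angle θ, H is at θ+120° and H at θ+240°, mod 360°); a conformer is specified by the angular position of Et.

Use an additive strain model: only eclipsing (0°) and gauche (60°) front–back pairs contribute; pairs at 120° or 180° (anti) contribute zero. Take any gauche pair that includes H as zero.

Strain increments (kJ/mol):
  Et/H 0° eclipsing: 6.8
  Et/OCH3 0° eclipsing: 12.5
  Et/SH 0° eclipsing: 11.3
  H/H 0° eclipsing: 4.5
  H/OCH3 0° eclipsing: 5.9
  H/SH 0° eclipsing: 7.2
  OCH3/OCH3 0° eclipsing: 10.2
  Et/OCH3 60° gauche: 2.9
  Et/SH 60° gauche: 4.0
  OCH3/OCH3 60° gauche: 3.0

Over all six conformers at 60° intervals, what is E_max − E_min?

Et at 0° is eclipsed. SH at 0° is eclipsed with Et at 0° (11.3); OCH3 at 120° is eclipsed with H at 120° (5.9); H at 240° is eclipsed with H at 240° (4.5). Total 21.7 kJ/mol.
Et at 60° is staggered. SH at 0° is gauche with Et at 60° (4.0); OCH3 at 120° is gauche with Et at 60° (2.9). Total 6.9 kJ/mol.
Et at 120° is eclipsed. SH at 0° is eclipsed with H at 0° (7.2); OCH3 at 120° is eclipsed with Et at 120° (12.5); H at 240° is eclipsed with H at 240° (4.5). Total 24.2 kJ/mol.
Et at 180° is staggered. OCH3 at 120° is gauche with Et at 180° (2.9). Total 2.9 kJ/mol.
Et at 240° is eclipsed. SH at 0° is eclipsed with H at 0° (7.2); OCH3 at 120° is eclipsed with H at 120° (5.9); H at 240° is eclipsed with Et at 240° (6.8). Total 19.9 kJ/mol.
Et at 300° is staggered. SH at 0° is gauche with Et at 300° (4.0). Total 4.0 kJ/mol.
Max at 120° (24.2 kJ/mol), min at 180° (2.9 kJ/mol); barrier = 21.3 kJ/mol.

21.3 kJ/mol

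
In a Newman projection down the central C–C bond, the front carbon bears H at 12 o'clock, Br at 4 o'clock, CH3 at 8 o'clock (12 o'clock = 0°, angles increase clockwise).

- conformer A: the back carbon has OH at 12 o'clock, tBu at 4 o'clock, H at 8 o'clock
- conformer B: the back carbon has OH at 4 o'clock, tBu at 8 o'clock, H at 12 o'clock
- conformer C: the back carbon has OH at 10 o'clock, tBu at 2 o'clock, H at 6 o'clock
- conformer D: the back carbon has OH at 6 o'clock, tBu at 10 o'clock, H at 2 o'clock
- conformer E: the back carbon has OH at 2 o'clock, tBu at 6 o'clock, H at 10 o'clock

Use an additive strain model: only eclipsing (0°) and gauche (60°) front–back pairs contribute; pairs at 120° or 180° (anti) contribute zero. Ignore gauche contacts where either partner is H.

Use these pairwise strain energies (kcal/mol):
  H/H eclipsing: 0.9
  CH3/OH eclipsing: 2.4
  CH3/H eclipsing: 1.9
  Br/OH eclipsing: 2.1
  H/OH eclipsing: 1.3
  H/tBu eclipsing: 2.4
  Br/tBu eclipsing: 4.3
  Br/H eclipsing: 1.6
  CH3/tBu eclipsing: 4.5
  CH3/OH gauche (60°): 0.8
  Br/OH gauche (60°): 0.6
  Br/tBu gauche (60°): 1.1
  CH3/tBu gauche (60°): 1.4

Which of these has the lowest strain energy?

C

A is eclipsed. H at 0° is eclipsed with OH at 0° (1.3); Br at 120° is eclipsed with tBu at 120° (4.3); CH3 at 240° is eclipsed with H at 240° (1.9). Total 7.5 kcal/mol.
B is eclipsed. H at 0° is eclipsed with H at 0° (0.9); Br at 120° is eclipsed with OH at 120° (2.1); CH3 at 240° is eclipsed with tBu at 240° (4.5). Total 7.5 kcal/mol.
C is staggered. Br at 120° is gauche with tBu at 60° (1.1); CH3 at 240° is gauche with OH at 300° (0.8). Total 1.9 kcal/mol.
D is staggered. Br at 120° is gauche with OH at 180° (0.6); CH3 at 240° is gauche with OH at 180° (0.8); CH3 at 240° is gauche with tBu at 300° (1.4). Total 2.8 kcal/mol.
E is staggered. Br at 120° is gauche with OH at 60° (0.6); Br at 120° is gauche with tBu at 180° (1.1); CH3 at 240° is gauche with tBu at 180° (1.4). Total 3.1 kcal/mol.
C has the lowest total (1.9 kcal/mol).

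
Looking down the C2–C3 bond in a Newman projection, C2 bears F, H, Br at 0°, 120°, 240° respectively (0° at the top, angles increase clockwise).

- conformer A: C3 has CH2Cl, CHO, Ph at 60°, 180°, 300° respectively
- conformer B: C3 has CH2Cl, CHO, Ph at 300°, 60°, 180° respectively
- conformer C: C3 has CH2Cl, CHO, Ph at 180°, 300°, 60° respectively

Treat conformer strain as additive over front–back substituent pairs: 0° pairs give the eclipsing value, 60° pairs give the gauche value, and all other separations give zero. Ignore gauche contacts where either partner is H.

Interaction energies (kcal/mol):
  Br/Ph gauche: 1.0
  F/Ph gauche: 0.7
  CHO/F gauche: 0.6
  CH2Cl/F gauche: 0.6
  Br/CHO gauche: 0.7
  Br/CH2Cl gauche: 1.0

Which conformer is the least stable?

B

A (staggered): F–CH2Cl gauche, F–Ph gauche, Br–CHO gauche, Br–Ph gauche; 0.6 + 0.7 + 0.7 + 1.0 = 3.0 kcal/mol.
B (staggered): F–CH2Cl gauche, F–CHO gauche, Br–CH2Cl gauche, Br–Ph gauche; 0.6 + 0.6 + 1.0 + 1.0 = 3.2 kcal/mol.
C (staggered): F–CHO gauche, F–Ph gauche, Br–CH2Cl gauche, Br–CHO gauche; 0.6 + 0.7 + 1.0 + 0.7 = 3.0 kcal/mol.
B has the highest total (3.2 kcal/mol).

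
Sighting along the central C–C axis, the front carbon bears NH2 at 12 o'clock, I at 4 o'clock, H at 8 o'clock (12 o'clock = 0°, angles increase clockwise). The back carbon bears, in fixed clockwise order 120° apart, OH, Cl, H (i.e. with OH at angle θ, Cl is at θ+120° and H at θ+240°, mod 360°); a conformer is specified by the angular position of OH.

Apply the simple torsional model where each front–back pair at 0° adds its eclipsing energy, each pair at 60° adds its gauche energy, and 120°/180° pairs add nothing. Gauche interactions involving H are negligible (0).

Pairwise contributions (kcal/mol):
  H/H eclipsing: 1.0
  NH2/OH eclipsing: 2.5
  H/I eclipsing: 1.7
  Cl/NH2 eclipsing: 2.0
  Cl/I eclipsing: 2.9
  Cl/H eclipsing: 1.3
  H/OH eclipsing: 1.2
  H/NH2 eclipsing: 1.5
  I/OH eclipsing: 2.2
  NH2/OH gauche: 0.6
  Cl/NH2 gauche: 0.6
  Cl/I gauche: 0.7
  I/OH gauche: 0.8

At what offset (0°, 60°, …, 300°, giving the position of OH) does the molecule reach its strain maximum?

OH at 0° is eclipsed. NH2 at 0° is eclipsed with OH at 0° (2.5); I at 120° is eclipsed with Cl at 120° (2.9); H at 240° is eclipsed with H at 240° (1.0). Total 6.4 kcal/mol.
OH at 60° is staggered. NH2 at 0° is gauche with OH at 60° (0.6); I at 120° is gauche with OH at 60° (0.8); I at 120° is gauche with Cl at 180° (0.7). Total 2.1 kcal/mol.
OH at 120° is eclipsed. NH2 at 0° is eclipsed with H at 0° (1.5); I at 120° is eclipsed with OH at 120° (2.2); H at 240° is eclipsed with Cl at 240° (1.3). Total 5.0 kcal/mol.
OH at 180° is staggered. NH2 at 0° is gauche with Cl at 300° (0.6); I at 120° is gauche with OH at 180° (0.8). Total 1.4 kcal/mol.
OH at 240° is eclipsed. NH2 at 0° is eclipsed with Cl at 0° (2.0); I at 120° is eclipsed with H at 120° (1.7); H at 240° is eclipsed with OH at 240° (1.2). Total 4.9 kcal/mol.
OH at 300° is staggered. NH2 at 0° is gauche with OH at 300° (0.6); NH2 at 0° is gauche with Cl at 60° (0.6); I at 120° is gauche with Cl at 60° (0.7). Total 1.9 kcal/mol.
The maximum (6.4 kcal/mol) occurs with OH at 0°.

0°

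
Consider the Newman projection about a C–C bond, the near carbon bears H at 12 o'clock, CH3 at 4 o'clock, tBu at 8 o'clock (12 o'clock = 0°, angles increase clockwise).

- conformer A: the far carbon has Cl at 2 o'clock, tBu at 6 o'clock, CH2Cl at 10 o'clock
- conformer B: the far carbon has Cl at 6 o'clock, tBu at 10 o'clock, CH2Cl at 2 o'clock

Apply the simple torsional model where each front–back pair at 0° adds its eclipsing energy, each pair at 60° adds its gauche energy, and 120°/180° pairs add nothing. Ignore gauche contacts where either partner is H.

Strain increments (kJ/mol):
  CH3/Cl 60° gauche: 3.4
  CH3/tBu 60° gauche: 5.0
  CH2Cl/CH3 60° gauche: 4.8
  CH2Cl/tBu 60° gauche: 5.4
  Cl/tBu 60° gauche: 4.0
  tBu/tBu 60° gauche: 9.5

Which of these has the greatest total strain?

A is staggered. CH3 at 120° is gauche with Cl at 60° (3.4); CH3 at 120° is gauche with tBu at 180° (5.0); tBu at 240° is gauche with tBu at 180° (9.5); tBu at 240° is gauche with CH2Cl at 300° (5.4). Total 23.3 kJ/mol.
B is staggered. CH3 at 120° is gauche with Cl at 180° (3.4); CH3 at 120° is gauche with CH2Cl at 60° (4.8); tBu at 240° is gauche with Cl at 180° (4.0); tBu at 240° is gauche with tBu at 300° (9.5). Total 21.7 kJ/mol.
A has the highest total (23.3 kJ/mol).

A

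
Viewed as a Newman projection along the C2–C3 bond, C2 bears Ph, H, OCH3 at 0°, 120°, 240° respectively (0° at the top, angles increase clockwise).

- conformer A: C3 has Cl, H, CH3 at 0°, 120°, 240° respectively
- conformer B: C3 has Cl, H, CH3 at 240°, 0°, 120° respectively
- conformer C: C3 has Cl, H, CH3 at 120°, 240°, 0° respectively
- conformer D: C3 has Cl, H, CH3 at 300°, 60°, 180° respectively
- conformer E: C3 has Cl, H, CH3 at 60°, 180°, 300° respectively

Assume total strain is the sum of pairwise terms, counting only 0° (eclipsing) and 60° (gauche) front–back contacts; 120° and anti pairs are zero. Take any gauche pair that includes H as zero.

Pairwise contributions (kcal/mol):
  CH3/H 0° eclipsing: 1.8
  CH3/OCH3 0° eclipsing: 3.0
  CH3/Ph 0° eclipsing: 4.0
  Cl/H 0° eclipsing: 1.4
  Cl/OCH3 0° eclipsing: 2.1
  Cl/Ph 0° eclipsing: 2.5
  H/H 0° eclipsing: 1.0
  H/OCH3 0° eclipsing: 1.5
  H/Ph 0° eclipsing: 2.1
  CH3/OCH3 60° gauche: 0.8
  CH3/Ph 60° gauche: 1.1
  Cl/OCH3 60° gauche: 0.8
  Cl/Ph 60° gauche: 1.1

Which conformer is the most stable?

A (eclipsed): Ph–Cl eclipsed, H–H eclipsed, OCH3–CH3 eclipsed; 2.5 + 1.0 + 3.0 = 6.5 kcal/mol.
B (eclipsed): Ph–H eclipsed, H–CH3 eclipsed, OCH3–Cl eclipsed; 2.1 + 1.8 + 2.1 = 6.0 kcal/mol.
C (eclipsed): Ph–CH3 eclipsed, H–Cl eclipsed, OCH3–H eclipsed; 4.0 + 1.4 + 1.5 = 6.9 kcal/mol.
D (staggered): Ph–Cl gauche, OCH3–Cl gauche, OCH3–CH3 gauche; 1.1 + 0.8 + 0.8 = 2.7 kcal/mol.
E (staggered): Ph–Cl gauche, Ph–CH3 gauche, OCH3–CH3 gauche; 1.1 + 1.1 + 0.8 = 3.0 kcal/mol.
D has the lowest total (2.7 kcal/mol).

D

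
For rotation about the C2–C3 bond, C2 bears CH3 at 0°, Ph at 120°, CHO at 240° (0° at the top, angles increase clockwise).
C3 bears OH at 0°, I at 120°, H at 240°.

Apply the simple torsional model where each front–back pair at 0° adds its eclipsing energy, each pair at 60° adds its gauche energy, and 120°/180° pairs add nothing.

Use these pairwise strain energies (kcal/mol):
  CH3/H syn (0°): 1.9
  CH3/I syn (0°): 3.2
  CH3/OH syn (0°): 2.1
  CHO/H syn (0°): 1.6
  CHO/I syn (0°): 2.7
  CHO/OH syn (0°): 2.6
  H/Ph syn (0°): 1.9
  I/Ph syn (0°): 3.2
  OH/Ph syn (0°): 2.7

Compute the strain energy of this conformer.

6.9 kcal/mol

This conformer (eclipsed): CH3(0°)/OH(0°) eclipsed 2.1; Ph(120°)/I(120°) eclipsed 3.2; CHO(240°)/H(240°) eclipsed 1.6 → 6.9 kcal/mol.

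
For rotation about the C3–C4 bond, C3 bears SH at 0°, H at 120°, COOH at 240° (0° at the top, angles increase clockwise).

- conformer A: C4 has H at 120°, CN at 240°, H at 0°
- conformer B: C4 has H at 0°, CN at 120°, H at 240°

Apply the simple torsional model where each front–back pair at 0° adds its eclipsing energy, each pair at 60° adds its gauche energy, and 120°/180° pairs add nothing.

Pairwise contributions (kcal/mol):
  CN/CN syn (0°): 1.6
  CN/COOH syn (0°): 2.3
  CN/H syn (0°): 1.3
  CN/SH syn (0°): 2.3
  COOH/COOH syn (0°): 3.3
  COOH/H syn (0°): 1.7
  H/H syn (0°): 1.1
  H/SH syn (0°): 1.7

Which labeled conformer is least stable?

A (eclipsed): SH–H eclipsed, H–H eclipsed, COOH–CN eclipsed; 1.7 + 1.1 + 2.3 = 5.1 kcal/mol.
B (eclipsed): SH–H eclipsed, H–CN eclipsed, COOH–H eclipsed; 1.7 + 1.3 + 1.7 = 4.7 kcal/mol.
A has the highest total (5.1 kcal/mol).

A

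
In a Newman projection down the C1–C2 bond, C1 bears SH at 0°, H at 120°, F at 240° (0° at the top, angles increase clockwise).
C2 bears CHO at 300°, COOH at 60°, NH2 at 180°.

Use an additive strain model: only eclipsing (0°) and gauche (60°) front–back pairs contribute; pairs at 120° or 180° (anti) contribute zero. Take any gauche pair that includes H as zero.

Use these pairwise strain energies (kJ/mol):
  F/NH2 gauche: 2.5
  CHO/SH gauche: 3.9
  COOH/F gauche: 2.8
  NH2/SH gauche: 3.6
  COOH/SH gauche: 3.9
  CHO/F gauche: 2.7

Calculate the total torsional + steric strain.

This conformer (staggered): SH(0°)/CHO(300°) gauche 3.9; SH(0°)/COOH(60°) gauche 3.9; F(240°)/CHO(300°) gauche 2.7; F(240°)/NH2(180°) gauche 2.5 → 13.0 kJ/mol.

13.0 kJ/mol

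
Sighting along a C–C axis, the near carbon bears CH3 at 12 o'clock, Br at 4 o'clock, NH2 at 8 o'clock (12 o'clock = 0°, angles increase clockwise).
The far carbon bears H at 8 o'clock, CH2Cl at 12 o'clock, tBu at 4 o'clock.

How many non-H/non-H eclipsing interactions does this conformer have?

Non-H eclipsing pairs: CH3(0°)/CH2Cl(0°); Br(120°)/tBu(120°) — 2 interactions.

2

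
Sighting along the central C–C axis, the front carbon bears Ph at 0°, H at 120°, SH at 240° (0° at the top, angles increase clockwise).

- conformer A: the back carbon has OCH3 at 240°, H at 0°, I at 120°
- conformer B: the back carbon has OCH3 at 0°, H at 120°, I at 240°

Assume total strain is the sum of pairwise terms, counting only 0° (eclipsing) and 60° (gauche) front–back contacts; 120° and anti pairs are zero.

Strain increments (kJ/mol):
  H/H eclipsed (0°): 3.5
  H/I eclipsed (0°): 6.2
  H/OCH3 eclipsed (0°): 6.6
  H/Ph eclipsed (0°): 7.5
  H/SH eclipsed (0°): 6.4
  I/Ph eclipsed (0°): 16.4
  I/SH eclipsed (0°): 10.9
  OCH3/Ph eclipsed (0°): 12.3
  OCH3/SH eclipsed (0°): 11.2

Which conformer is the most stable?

A

A (eclipsed): Ph–H eclipsed, H–I eclipsed, SH–OCH3 eclipsed; 7.5 + 6.2 + 11.2 = 24.9 kJ/mol.
B (eclipsed): Ph–OCH3 eclipsed, H–H eclipsed, SH–I eclipsed; 12.3 + 3.5 + 10.9 = 26.7 kJ/mol.
A has the lowest total (24.9 kJ/mol).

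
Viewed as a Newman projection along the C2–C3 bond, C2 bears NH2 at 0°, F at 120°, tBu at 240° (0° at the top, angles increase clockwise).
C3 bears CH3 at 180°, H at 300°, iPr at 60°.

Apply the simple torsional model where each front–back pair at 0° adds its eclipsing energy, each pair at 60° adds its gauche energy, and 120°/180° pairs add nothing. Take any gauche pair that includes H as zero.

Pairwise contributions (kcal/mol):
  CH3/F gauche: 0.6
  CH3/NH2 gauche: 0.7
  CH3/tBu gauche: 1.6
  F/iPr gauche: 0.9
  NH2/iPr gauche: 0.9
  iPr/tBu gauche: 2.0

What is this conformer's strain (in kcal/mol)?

This conformer (staggered): NH2(0°)/iPr(60°) gauche 0.9; F(120°)/CH3(180°) gauche 0.6; F(120°)/iPr(60°) gauche 0.9; tBu(240°)/CH3(180°) gauche 1.6 → 4.0 kcal/mol.

4.0 kcal/mol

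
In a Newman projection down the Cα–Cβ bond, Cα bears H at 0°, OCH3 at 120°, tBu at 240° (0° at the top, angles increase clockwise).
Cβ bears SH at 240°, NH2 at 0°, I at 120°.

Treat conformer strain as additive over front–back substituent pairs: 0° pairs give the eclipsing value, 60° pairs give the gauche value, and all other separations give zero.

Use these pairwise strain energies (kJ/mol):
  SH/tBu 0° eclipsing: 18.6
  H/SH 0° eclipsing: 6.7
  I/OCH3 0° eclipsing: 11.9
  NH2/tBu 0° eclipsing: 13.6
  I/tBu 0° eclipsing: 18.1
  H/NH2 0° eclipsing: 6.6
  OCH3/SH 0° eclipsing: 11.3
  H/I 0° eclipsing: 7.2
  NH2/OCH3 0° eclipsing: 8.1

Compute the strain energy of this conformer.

This conformer (eclipsed): H(0°)/NH2(0°) eclipsed 6.6; OCH3(120°)/I(120°) eclipsed 11.9; tBu(240°)/SH(240°) eclipsed 18.6 → 37.1 kJ/mol.

37.1 kJ/mol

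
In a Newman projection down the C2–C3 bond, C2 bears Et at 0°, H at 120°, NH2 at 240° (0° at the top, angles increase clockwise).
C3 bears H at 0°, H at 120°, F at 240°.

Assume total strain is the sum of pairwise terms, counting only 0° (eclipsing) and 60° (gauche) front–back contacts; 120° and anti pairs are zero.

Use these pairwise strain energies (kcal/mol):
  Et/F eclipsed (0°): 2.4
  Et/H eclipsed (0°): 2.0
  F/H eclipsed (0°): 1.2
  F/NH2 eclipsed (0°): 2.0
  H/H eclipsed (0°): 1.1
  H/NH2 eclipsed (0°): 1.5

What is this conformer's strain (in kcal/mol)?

5.1 kcal/mol

This conformer (eclipsed): Et(0°)/H(0°) eclipsed 2.0; H(120°)/H(120°) eclipsed 1.1; NH2(240°)/F(240°) eclipsed 2.0 → 5.1 kcal/mol.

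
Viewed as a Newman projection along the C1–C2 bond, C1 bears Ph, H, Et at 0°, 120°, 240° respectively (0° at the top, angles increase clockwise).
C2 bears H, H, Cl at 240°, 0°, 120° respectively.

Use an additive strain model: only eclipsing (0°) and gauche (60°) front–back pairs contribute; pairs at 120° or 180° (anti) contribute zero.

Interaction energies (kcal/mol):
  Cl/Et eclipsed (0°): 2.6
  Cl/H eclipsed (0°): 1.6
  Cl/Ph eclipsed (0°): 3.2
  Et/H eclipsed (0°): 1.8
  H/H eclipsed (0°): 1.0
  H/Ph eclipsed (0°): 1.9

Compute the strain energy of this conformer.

This conformer (eclipsed): Ph(0°)/H(0°) eclipsed 1.9; H(120°)/Cl(120°) eclipsed 1.6; Et(240°)/H(240°) eclipsed 1.8 → 5.3 kcal/mol.

5.3 kcal/mol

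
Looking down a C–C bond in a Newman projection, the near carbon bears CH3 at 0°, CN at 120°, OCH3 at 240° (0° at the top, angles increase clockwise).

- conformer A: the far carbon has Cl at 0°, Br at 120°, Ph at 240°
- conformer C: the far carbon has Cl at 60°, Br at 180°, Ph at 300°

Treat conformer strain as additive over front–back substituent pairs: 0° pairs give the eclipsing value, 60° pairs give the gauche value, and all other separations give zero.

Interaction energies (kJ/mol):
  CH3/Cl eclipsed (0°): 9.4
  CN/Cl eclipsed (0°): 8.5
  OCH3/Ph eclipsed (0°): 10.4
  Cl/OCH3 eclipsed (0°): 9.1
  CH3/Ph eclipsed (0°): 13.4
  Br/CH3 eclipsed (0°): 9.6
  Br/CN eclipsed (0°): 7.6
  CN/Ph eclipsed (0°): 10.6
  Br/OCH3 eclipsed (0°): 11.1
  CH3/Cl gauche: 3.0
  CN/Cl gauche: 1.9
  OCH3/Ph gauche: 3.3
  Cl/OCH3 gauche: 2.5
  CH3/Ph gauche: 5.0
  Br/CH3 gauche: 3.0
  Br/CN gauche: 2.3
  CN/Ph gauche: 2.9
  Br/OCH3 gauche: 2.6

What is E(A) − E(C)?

A (eclipsed): CH3–Cl eclipsed, CN–Br eclipsed, OCH3–Ph eclipsed; 9.4 + 7.6 + 10.4 = 27.4 kJ/mol.
C (staggered): CH3–Cl gauche, CH3–Ph gauche, CN–Cl gauche, CN–Br gauche, OCH3–Br gauche, OCH3–Ph gauche; 3.0 + 5.0 + 1.9 + 2.3 + 2.6 + 3.3 = 18.1 kJ/mol.
E(A) − E(C) = 27.4 − 18.1 = +9.3 kJ/mol.

+9.3 kJ/mol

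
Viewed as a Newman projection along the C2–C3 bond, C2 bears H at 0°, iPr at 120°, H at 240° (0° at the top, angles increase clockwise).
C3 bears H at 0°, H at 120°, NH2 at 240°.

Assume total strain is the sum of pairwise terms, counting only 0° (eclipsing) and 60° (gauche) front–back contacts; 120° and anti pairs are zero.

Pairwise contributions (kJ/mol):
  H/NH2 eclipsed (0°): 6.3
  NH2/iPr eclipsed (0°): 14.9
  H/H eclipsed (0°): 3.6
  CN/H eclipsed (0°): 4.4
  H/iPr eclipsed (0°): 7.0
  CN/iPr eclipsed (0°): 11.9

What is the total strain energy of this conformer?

16.9 kJ/mol

This conformer (eclipsed): H–H eclipsed, iPr–H eclipsed, H–NH2 eclipsed; 3.6 + 7.0 + 6.3 = 16.9 kJ/mol.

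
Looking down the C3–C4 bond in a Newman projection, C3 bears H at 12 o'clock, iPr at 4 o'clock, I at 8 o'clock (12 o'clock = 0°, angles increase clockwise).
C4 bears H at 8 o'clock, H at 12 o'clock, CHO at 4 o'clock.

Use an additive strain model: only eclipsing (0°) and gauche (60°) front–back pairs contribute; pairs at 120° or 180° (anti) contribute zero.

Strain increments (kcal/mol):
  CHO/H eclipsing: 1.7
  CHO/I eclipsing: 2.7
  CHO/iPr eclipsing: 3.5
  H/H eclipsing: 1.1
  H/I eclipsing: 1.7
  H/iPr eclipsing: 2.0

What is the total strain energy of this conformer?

6.3 kcal/mol

This conformer (eclipsed): H–H eclipsed, iPr–CHO eclipsed, I–H eclipsed; 1.1 + 3.5 + 1.7 = 6.3 kcal/mol.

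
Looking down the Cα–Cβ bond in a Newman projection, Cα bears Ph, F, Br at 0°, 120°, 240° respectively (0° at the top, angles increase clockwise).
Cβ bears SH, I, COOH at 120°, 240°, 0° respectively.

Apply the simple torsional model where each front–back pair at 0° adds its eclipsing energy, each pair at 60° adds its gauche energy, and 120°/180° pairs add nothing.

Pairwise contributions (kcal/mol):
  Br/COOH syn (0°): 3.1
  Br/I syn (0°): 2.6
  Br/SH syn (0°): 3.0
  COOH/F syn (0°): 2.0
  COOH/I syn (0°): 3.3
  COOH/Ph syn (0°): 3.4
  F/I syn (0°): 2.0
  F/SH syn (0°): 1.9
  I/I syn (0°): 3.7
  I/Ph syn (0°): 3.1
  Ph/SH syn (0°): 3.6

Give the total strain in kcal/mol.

This conformer (eclipsed): Ph–COOH eclipsed, F–SH eclipsed, Br–I eclipsed; 3.4 + 1.9 + 2.6 = 7.9 kcal/mol.

7.9 kcal/mol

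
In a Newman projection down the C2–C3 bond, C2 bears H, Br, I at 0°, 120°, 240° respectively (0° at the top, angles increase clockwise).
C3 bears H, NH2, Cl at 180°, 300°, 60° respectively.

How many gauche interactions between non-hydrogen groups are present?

Non-H gauche pairs: Br(120°)/Cl(60°); I(240°)/NH2(300°) — 2 interactions.

2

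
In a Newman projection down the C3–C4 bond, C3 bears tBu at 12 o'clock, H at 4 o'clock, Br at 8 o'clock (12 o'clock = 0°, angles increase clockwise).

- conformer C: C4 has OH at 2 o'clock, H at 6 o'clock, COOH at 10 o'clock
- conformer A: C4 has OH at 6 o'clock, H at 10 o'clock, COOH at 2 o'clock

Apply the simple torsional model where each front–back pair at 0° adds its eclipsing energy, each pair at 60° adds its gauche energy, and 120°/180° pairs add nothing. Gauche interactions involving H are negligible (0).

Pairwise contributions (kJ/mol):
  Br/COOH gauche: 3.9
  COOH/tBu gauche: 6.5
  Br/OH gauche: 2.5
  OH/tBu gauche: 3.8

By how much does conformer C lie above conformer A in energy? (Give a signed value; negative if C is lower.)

C is staggered. tBu at 0° is gauche with OH at 60° (3.8); tBu at 0° is gauche with COOH at 300° (6.5); Br at 240° is gauche with COOH at 300° (3.9). Total 14.2 kJ/mol.
A is staggered. tBu at 0° is gauche with COOH at 60° (6.5); Br at 240° is gauche with OH at 180° (2.5). Total 9.0 kJ/mol.
E(C) − E(A) = 14.2 − 9.0 = +5.2 kJ/mol.

+5.2 kJ/mol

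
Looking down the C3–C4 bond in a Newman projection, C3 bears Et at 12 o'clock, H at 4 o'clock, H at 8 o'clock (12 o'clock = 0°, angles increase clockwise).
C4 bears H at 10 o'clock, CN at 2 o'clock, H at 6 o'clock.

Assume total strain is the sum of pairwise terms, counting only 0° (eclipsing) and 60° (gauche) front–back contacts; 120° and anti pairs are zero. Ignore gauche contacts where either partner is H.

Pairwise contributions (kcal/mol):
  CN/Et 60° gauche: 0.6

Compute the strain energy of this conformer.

This conformer (staggered): Et–CN gauche; 0.6 = 0.6 kcal/mol.

0.6 kcal/mol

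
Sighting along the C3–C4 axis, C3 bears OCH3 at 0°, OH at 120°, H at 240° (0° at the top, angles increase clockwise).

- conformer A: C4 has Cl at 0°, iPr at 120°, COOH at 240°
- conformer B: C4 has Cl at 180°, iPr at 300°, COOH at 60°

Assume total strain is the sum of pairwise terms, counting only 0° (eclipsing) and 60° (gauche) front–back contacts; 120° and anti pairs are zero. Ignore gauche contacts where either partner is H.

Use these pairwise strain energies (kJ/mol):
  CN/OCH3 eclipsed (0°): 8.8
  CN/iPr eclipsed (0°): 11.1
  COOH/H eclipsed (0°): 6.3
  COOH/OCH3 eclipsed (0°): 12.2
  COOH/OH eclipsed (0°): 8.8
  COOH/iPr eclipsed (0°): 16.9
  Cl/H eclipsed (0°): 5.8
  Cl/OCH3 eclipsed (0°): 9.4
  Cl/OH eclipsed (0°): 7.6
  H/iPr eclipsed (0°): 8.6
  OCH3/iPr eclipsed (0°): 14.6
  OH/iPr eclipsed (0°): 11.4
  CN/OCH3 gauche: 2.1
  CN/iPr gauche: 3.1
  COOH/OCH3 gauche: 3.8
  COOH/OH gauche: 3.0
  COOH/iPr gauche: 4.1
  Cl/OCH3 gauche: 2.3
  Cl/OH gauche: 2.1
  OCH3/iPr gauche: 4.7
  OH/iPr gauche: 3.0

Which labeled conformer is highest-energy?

A (eclipsed): OCH3–Cl eclipsed, OH–iPr eclipsed, H–COOH eclipsed; 9.4 + 11.4 + 6.3 = 27.1 kJ/mol.
B (staggered): OCH3–iPr gauche, OCH3–COOH gauche, OH–Cl gauche, OH–COOH gauche; 4.7 + 3.8 + 2.1 + 3.0 = 13.6 kJ/mol.
A has the highest total (27.1 kJ/mol).

A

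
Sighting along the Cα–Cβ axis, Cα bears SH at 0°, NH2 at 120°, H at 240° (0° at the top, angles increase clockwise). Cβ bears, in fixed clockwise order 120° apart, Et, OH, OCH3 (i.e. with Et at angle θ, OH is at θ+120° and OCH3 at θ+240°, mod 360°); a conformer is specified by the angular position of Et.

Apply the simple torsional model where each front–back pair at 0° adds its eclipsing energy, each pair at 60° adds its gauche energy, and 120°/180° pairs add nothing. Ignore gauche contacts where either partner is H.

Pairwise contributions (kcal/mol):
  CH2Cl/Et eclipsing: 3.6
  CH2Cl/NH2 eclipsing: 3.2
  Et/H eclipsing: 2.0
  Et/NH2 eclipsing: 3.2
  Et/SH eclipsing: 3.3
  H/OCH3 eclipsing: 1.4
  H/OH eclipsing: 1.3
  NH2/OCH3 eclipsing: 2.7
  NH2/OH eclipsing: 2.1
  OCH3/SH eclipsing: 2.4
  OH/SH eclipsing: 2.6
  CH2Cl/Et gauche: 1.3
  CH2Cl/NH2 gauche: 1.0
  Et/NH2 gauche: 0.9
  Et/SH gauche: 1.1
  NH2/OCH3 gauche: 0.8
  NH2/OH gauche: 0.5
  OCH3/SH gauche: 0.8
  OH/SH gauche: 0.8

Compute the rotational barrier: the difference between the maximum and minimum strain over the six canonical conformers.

Et at 0° (eclipsed): SH–Et eclipsed, NH2–OH eclipsed, H–OCH3 eclipsed; 3.3 + 2.1 + 1.4 = 6.8 kcal/mol.
Et at 60° (staggered): SH–Et gauche, SH–OCH3 gauche, NH2–Et gauche, NH2–OH gauche; 1.1 + 0.8 + 0.9 + 0.5 = 3.3 kcal/mol.
Et at 120° (eclipsed): SH–OCH3 eclipsed, NH2–Et eclipsed, H–OH eclipsed; 2.4 + 3.2 + 1.3 = 6.9 kcal/mol.
Et at 180° (staggered): SH–OH gauche, SH–OCH3 gauche, NH2–Et gauche, NH2–OCH3 gauche; 0.8 + 0.8 + 0.9 + 0.8 = 3.3 kcal/mol.
Et at 240° (eclipsed): SH–OH eclipsed, NH2–OCH3 eclipsed, H–Et eclipsed; 2.6 + 2.7 + 2.0 = 7.3 kcal/mol.
Et at 300° (staggered): SH–Et gauche, SH–OH gauche, NH2–OH gauche, NH2–OCH3 gauche; 1.1 + 0.8 + 0.5 + 0.8 = 3.2 kcal/mol.
Max at 240° (7.3 kcal/mol), min at 300° (3.2 kcal/mol); barrier = 4.1 kcal/mol.

4.1 kcal/mol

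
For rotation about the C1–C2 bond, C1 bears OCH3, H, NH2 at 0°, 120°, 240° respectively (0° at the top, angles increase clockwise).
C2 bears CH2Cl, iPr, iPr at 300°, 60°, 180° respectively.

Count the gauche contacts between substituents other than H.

4

Non-H gauche pairs: OCH3(0°)/CH2Cl(300°); OCH3(0°)/iPr(60°); NH2(240°)/CH2Cl(300°); NH2(240°)/iPr(180°) — 4 interactions.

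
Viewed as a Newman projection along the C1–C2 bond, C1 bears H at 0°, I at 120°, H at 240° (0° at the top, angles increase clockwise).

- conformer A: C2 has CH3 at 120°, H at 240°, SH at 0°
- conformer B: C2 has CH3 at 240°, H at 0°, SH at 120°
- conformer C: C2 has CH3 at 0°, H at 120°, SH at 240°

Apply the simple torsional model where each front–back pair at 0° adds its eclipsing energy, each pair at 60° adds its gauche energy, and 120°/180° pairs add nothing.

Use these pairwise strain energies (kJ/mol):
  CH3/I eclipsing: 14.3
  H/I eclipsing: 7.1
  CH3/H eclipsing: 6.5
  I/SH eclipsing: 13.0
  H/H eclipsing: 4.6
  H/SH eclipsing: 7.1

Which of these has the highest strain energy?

A

A (eclipsed): H(0°)/SH(0°) eclipsed 7.1; I(120°)/CH3(120°) eclipsed 14.3; H(240°)/H(240°) eclipsed 4.6 → 26.0 kJ/mol.
B (eclipsed): H(0°)/H(0°) eclipsed 4.6; I(120°)/SH(120°) eclipsed 13.0; H(240°)/CH3(240°) eclipsed 6.5 → 24.1 kJ/mol.
C (eclipsed): H(0°)/CH3(0°) eclipsed 6.5; I(120°)/H(120°) eclipsed 7.1; H(240°)/SH(240°) eclipsed 7.1 → 20.7 kJ/mol.
A has the highest total (26.0 kJ/mol).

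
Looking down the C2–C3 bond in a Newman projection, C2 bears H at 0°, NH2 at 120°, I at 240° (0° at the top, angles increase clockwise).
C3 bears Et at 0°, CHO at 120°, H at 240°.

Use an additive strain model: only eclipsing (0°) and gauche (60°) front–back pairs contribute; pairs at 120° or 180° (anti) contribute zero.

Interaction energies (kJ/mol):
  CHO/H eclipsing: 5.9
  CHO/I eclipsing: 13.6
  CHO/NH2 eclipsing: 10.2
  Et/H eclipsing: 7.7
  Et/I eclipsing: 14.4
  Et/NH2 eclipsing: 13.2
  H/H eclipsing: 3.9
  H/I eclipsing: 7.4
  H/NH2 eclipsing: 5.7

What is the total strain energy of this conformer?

This conformer (eclipsed): H–Et eclipsed, NH2–CHO eclipsed, I–H eclipsed; 7.7 + 10.2 + 7.4 = 25.3 kJ/mol.

25.3 kJ/mol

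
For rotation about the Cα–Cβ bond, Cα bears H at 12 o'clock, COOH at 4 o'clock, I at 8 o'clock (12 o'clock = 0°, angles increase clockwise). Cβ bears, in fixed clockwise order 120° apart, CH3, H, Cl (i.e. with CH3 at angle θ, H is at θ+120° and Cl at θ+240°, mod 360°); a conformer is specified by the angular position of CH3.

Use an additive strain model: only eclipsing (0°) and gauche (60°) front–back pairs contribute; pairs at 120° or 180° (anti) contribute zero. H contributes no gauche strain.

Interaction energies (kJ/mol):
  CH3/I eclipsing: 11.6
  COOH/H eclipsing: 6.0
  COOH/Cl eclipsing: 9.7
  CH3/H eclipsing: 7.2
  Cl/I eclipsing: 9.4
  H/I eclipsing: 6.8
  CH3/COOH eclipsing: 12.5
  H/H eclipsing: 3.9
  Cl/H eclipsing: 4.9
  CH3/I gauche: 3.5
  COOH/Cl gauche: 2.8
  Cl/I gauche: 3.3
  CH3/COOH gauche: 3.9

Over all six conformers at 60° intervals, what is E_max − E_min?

18.0 kJ/mol

CH3 at 0° (eclipsed): H(0°)/CH3(0°) eclipsed 7.2; COOH(120°)/H(120°) eclipsed 6.0; I(240°)/Cl(240°) eclipsed 9.4 → 22.6 kJ/mol.
CH3 at 60° (staggered): COOH(120°)/CH3(60°) gauche 3.9; I(240°)/Cl(300°) gauche 3.3 → 7.2 kJ/mol.
CH3 at 120° (eclipsed): H(0°)/Cl(0°) eclipsed 4.9; COOH(120°)/CH3(120°) eclipsed 12.5; I(240°)/H(240°) eclipsed 6.8 → 24.2 kJ/mol.
CH3 at 180° (staggered): COOH(120°)/CH3(180°) gauche 3.9; COOH(120°)/Cl(60°) gauche 2.8; I(240°)/CH3(180°) gauche 3.5 → 10.2 kJ/mol.
CH3 at 240° (eclipsed): H(0°)/H(0°) eclipsed 3.9; COOH(120°)/Cl(120°) eclipsed 9.7; I(240°)/CH3(240°) eclipsed 11.6 → 25.2 kJ/mol.
CH3 at 300° (staggered): COOH(120°)/Cl(180°) gauche 2.8; I(240°)/CH3(300°) gauche 3.5; I(240°)/Cl(180°) gauche 3.3 → 9.6 kJ/mol.
Max at 240° (25.2 kJ/mol), min at 60° (7.2 kJ/mol); barrier = 18.0 kJ/mol.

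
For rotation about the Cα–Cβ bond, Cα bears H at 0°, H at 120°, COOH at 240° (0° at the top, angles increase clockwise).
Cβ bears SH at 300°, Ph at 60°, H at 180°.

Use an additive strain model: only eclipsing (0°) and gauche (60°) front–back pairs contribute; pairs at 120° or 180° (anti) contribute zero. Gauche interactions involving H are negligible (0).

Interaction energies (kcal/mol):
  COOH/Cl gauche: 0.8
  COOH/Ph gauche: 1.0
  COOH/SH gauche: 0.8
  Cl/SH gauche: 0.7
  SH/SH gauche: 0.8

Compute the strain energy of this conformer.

0.8 kcal/mol

This conformer is staggered. COOH at 240° is gauche with SH at 300° (0.8). Total 0.8 kcal/mol.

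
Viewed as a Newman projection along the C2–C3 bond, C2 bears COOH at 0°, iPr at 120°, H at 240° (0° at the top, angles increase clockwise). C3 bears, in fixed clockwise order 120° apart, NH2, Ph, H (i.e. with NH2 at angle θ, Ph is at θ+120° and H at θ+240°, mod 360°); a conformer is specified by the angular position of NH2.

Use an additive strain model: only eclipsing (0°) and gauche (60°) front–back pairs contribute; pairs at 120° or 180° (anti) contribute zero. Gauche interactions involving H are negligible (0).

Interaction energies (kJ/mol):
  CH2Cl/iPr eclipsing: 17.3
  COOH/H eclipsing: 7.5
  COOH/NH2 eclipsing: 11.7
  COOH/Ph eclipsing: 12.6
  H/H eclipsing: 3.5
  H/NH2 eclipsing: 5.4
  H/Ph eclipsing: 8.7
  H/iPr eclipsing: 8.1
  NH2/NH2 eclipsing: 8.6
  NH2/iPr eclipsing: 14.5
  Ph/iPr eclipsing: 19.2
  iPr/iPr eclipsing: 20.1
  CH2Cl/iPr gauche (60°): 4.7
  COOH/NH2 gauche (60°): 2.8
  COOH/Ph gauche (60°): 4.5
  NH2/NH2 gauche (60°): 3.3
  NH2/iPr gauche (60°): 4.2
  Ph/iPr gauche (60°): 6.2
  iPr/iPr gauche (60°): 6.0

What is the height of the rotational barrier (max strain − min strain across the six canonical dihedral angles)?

NH2 at 0° is eclipsed. COOH at 0° is eclipsed with NH2 at 0° (11.7); iPr at 120° is eclipsed with Ph at 120° (19.2); H at 240° is eclipsed with H at 240° (3.5). Total 34.4 kJ/mol.
NH2 at 60° is staggered. COOH at 0° is gauche with NH2 at 60° (2.8); iPr at 120° is gauche with NH2 at 60° (4.2); iPr at 120° is gauche with Ph at 180° (6.2). Total 13.2 kJ/mol.
NH2 at 120° is eclipsed. COOH at 0° is eclipsed with H at 0° (7.5); iPr at 120° is eclipsed with NH2 at 120° (14.5); H at 240° is eclipsed with Ph at 240° (8.7). Total 30.7 kJ/mol.
NH2 at 180° is staggered. COOH at 0° is gauche with Ph at 300° (4.5); iPr at 120° is gauche with NH2 at 180° (4.2). Total 8.7 kJ/mol.
NH2 at 240° is eclipsed. COOH at 0° is eclipsed with Ph at 0° (12.6); iPr at 120° is eclipsed with H at 120° (8.1); H at 240° is eclipsed with NH2 at 240° (5.4). Total 26.1 kJ/mol.
NH2 at 300° is staggered. COOH at 0° is gauche with NH2 at 300° (2.8); COOH at 0° is gauche with Ph at 60° (4.5); iPr at 120° is gauche with Ph at 60° (6.2). Total 13.5 kJ/mol.
Max at 0° (34.4 kJ/mol), min at 180° (8.7 kJ/mol); barrier = 25.7 kJ/mol.

25.7 kJ/mol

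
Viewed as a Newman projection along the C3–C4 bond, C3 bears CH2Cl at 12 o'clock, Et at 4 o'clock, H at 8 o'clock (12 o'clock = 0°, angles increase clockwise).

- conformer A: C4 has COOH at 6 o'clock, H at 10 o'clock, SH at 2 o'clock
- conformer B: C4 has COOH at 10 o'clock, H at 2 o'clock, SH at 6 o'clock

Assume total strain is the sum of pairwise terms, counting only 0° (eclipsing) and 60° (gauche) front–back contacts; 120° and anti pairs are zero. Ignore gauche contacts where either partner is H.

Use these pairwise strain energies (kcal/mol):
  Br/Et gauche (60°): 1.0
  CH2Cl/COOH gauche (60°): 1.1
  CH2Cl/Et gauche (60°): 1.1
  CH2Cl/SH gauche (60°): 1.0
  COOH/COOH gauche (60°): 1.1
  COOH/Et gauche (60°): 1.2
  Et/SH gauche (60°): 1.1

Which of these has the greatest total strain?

A is staggered. CH2Cl at 0° is gauche with SH at 60° (1.0); Et at 120° is gauche with COOH at 180° (1.2); Et at 120° is gauche with SH at 60° (1.1). Total 3.3 kcal/mol.
B is staggered. CH2Cl at 0° is gauche with COOH at 300° (1.1); Et at 120° is gauche with SH at 180° (1.1). Total 2.2 kcal/mol.
A has the highest total (3.3 kcal/mol).

A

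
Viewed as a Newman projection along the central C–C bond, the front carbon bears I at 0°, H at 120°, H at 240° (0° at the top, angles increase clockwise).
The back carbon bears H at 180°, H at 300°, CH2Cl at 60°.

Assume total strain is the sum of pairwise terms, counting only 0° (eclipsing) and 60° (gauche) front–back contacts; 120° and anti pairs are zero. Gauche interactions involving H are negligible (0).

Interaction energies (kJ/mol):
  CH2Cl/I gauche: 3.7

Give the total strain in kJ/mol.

This conformer is staggered. I at 0° is gauche with CH2Cl at 60° (3.7). Total 3.7 kJ/mol.

3.7 kJ/mol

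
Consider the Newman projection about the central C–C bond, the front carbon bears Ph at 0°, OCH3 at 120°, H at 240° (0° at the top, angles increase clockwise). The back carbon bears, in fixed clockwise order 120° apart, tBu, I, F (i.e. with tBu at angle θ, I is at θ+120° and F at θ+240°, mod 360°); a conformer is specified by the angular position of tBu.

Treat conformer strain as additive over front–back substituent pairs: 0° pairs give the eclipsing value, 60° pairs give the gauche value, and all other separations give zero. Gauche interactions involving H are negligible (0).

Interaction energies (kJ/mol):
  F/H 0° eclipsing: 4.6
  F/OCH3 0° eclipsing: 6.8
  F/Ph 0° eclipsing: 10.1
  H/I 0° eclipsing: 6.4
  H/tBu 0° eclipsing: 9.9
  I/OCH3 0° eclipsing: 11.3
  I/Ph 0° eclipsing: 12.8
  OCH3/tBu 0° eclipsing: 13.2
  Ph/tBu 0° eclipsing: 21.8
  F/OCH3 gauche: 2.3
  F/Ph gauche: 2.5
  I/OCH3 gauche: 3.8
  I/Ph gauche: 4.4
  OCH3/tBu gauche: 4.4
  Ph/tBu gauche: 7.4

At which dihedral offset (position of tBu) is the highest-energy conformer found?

tBu at 0° (eclipsed): Ph–tBu eclipsed, OCH3–I eclipsed, H–F eclipsed; 21.8 + 11.3 + 4.6 = 37.7 kJ/mol.
tBu at 60° (staggered): Ph–tBu gauche, Ph–F gauche, OCH3–tBu gauche, OCH3–I gauche; 7.4 + 2.5 + 4.4 + 3.8 = 18.1 kJ/mol.
tBu at 120° (eclipsed): Ph–F eclipsed, OCH3–tBu eclipsed, H–I eclipsed; 10.1 + 13.2 + 6.4 = 29.7 kJ/mol.
tBu at 180° (staggered): Ph–I gauche, Ph–F gauche, OCH3–tBu gauche, OCH3–F gauche; 4.4 + 2.5 + 4.4 + 2.3 = 13.6 kJ/mol.
tBu at 240° (eclipsed): Ph–I eclipsed, OCH3–F eclipsed, H–tBu eclipsed; 12.8 + 6.8 + 9.9 = 29.5 kJ/mol.
tBu at 300° (staggered): Ph–tBu gauche, Ph–I gauche, OCH3–I gauche, OCH3–F gauche; 7.4 + 4.4 + 3.8 + 2.3 = 17.9 kJ/mol.
The maximum (37.7 kJ/mol) occurs with tBu at 0°.

0°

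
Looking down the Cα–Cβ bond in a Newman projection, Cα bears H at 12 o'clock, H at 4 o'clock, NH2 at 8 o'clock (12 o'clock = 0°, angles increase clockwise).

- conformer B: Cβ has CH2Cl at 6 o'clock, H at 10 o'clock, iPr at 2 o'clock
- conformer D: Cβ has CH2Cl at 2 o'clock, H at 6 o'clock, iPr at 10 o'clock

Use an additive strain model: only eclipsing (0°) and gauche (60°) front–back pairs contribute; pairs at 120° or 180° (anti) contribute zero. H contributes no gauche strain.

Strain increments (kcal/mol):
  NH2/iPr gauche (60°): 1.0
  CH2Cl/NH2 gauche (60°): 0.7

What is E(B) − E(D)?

B (staggered): NH2–CH2Cl gauche; 0.7 = 0.7 kcal/mol.
D (staggered): NH2–iPr gauche; 1.0 = 1.0 kcal/mol.
E(B) − E(D) = 0.7 − 1.0 = -0.3 kcal/mol.

-0.3 kcal/mol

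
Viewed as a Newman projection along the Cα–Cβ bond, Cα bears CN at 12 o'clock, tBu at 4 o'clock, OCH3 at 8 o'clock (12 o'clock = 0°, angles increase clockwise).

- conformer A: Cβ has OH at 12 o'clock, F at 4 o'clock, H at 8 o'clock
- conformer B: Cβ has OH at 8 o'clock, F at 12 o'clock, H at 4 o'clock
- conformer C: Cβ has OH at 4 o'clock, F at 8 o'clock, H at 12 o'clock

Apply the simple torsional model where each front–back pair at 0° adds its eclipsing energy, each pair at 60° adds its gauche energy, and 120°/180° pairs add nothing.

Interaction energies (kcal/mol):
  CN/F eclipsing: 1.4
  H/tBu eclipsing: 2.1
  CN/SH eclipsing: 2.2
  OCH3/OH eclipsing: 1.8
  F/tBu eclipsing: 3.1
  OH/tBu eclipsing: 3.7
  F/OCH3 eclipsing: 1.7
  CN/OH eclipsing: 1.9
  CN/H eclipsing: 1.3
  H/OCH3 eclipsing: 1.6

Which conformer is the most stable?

B

A (eclipsed): CN–OH eclipsed, tBu–F eclipsed, OCH3–H eclipsed; 1.9 + 3.1 + 1.6 = 6.6 kcal/mol.
B (eclipsed): CN–F eclipsed, tBu–H eclipsed, OCH3–OH eclipsed; 1.4 + 2.1 + 1.8 = 5.3 kcal/mol.
C (eclipsed): CN–H eclipsed, tBu–OH eclipsed, OCH3–F eclipsed; 1.3 + 3.7 + 1.7 = 6.7 kcal/mol.
B has the lowest total (5.3 kcal/mol).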